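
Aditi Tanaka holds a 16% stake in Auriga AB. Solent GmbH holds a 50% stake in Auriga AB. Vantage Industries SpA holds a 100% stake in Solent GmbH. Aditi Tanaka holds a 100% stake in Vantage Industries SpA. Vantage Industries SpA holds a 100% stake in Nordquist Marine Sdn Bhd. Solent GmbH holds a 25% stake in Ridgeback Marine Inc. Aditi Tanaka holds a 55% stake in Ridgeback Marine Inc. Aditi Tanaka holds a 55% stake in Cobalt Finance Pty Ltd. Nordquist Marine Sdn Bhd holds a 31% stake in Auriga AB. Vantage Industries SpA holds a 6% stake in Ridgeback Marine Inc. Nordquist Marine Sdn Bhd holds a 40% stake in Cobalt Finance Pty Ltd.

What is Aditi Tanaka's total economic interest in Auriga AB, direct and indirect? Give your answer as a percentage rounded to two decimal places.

97.00%

Aditi reaches Auriga along 3 paths.
Direct stake: 16% = 16%.
Via Vantage → Nordquist: 100% × 100% × 31% = 31%.
Via Vantage → Solent: 100% × 100% × 50% = 50%.
Total: 16% + 31% + 50% = 97%.
Rounded: 97.00%.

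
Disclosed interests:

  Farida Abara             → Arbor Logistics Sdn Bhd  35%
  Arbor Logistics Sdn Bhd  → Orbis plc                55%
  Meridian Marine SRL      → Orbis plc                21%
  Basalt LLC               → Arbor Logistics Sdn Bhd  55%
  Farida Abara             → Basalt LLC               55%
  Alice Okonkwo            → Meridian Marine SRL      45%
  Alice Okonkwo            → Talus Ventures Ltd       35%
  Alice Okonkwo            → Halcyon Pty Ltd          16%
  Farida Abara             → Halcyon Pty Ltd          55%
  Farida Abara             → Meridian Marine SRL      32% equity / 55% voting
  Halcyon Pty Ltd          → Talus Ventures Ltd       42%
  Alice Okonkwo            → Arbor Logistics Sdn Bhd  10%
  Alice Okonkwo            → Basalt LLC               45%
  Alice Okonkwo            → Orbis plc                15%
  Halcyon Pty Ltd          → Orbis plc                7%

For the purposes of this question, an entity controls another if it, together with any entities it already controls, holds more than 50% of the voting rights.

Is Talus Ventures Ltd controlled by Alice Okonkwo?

No

Alice's largest direct stake is 45% in Meridian, which does not meet the threshold, so Alice controls no company.
In Talus, Alice's side holds only 35%, not > 50%.
So Alice does not control Talus.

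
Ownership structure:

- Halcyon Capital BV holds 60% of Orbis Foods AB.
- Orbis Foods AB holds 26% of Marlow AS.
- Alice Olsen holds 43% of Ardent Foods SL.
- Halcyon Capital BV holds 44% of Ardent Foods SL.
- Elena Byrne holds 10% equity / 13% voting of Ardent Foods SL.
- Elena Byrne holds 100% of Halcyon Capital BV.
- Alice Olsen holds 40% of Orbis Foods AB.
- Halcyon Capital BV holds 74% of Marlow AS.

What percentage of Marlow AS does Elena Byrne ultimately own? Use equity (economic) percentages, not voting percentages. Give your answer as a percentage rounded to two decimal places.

89.60%

Elena reaches Marlow along 2 paths.
Via Halcyon → Orbis: 100% × 60% × 26% = 15.6%.
Via Halcyon: 100% × 74% = 74%.
Total: 15.6% + 74% = 89.6%.
Rounded: 89.60%.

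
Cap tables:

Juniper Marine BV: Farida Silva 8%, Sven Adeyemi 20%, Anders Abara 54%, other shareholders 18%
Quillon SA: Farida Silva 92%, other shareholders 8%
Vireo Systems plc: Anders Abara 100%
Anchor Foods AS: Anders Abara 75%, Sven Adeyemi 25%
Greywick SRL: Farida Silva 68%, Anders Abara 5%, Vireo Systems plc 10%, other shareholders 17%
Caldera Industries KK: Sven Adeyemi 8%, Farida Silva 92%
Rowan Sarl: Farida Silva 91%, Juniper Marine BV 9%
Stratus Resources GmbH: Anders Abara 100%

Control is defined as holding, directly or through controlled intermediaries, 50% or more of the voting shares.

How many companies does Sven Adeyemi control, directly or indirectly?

0

Sven's largest direct stake is 25% in Anchor, which does not meet the threshold.
Sven controls 0 companies.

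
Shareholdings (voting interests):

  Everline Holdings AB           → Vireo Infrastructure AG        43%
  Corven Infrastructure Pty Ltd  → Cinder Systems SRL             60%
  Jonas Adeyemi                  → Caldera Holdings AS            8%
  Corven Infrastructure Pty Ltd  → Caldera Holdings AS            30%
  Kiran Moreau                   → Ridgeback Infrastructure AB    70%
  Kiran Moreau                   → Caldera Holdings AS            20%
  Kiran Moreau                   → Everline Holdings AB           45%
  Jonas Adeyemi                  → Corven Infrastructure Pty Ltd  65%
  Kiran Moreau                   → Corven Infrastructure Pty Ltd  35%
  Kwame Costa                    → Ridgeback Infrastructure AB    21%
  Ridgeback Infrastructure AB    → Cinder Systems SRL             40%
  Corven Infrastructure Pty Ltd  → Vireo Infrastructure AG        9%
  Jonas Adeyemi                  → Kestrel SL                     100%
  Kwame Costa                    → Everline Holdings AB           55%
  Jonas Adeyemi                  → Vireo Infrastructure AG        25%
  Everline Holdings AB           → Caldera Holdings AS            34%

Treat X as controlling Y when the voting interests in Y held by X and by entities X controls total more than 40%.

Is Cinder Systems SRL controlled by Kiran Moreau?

Kiran holds 70% of Ridgeback, so Kiran controls Ridgeback.
Kiran holds 45% of Everline, so Kiran controls Everline.
Everline holds 43% of Vireo, so Kiran controls Vireo.
Everline and Kiran together hold 34% + 20% = 54% of Caldera, so Kiran controls Caldera.
In Cinder, Kiran's side holds only 40%, not > 40%.
So Kiran does not control Cinder.

No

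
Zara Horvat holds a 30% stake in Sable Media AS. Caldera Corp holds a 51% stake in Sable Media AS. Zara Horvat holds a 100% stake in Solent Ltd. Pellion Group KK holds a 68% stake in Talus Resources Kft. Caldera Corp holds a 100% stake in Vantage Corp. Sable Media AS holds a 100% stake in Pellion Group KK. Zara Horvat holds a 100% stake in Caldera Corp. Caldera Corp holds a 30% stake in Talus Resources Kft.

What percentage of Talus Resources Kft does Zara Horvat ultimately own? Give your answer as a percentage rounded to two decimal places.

Zara reaches Talus along 3 paths.
Via Caldera → Sable → Pellion: 100% × 51% × 100% × 68% = 34.68%.
Via Sable → Pellion: 30% × 100% × 68% = 20.4%.
Via Caldera: 100% × 30% = 30%.
Total: 34.68% + 20.4% + 30% = 85.08%.

85.08%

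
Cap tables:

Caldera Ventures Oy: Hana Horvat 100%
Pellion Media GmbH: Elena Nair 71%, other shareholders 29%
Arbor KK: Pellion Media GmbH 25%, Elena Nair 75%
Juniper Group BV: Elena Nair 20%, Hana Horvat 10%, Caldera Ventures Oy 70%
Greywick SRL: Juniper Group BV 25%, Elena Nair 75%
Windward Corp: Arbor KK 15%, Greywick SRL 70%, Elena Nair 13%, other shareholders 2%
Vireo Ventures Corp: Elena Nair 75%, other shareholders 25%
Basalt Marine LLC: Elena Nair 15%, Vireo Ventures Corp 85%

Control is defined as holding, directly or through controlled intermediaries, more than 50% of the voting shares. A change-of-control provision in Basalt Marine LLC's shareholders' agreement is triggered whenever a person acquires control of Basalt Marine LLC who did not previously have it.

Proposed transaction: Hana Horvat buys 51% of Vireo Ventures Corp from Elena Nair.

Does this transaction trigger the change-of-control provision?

Yes

The purchase adds only to Hana's holdings (Elena's stake shrinks), so Hana is the only person who could newly come to control Basalt.
Hana holds 100% of Caldera, so Hana controls Caldera.
Hana and Caldera together hold 10% + 70% = 80% of Juniper, so Hana controls Juniper.
Neither Hana nor any entity Hana controls holds any voting interest in Basalt.
So before the transaction, Hana does not control Basalt.
After the purchase, Hana holds 51% of Vireo directly, and Elena's stake falls to 24%.
Hana holds 51% of Vireo, so Hana controls Vireo.
Vireo holds 85% of Basalt, so Hana controls Basalt.
Hana did not control Basalt before and does after, so the clause is triggered.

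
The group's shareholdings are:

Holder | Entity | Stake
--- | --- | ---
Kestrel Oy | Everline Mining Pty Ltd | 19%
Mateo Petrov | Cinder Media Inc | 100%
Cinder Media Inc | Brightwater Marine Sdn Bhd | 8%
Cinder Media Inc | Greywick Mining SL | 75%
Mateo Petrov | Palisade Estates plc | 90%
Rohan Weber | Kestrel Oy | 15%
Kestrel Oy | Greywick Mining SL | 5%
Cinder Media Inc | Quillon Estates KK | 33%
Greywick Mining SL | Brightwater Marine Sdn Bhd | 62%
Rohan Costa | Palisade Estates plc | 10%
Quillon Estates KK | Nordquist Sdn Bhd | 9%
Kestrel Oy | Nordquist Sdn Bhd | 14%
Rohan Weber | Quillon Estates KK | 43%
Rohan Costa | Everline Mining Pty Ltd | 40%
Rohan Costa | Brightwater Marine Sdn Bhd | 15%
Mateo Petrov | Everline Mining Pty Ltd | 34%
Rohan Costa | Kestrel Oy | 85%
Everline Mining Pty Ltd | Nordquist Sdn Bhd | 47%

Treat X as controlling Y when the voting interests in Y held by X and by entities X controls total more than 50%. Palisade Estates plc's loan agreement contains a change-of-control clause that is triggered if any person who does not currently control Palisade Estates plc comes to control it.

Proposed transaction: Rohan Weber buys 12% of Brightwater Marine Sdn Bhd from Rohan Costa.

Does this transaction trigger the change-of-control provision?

No

The purchase adds only to Rohan Weber's holdings (Rohan Costa's stake shrinks), so Rohan Weber is the only person who could newly come to control Palisade.
Rohan Weber's largest direct stake is 43% in Quillon, which does not meet the threshold, so Rohan Weber controls no company.
Neither Rohan Weber nor any entity Rohan Weber controls holds any voting interest in Palisade.
So before the transaction, Rohan Weber does not control Palisade.
After the purchase, Rohan Weber holds 12% of Brightwater directly, and Rohan Costa's stake falls to 3%.
Rohan Weber's side now holds 12% of Brightwater, not > 50%, so Rohan Weber still does not control Brightwater.
After the transaction, neither Rohan Weber nor any entity Rohan Weber controls holds a voting interest in Palisade, so Rohan Weber still does not control it.
No new person acquires control, so the clause is not triggered.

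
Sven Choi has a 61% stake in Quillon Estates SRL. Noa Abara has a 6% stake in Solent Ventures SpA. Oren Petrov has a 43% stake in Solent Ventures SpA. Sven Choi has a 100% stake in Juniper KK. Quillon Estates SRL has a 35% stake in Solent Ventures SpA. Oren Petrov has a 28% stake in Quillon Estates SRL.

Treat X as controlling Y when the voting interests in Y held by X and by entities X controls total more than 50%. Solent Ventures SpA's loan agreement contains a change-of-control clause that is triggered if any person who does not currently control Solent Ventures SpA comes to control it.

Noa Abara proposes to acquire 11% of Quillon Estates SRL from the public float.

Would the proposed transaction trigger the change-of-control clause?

The purchase changes only Noa's holdings, so Noa is the only person who could newly come to control Solent.
Noa's largest direct stake is 6% in Solent, which does not meet the threshold, so Noa controls no company.
In Solent, Noa's side holds only 6%, not > 50%.
So before the transaction, Noa does not control Solent.
After the purchase, Noa holds 11% of Quillon directly.
Noa's side now holds 11% of Quillon, not > 50%, so Noa still does not control Quillon.
After the transaction, Noa's side holds 6% of Solent, not > 50%, so Noa still does not control Solent.
No new person acquires control, so the clause is not triggered.

No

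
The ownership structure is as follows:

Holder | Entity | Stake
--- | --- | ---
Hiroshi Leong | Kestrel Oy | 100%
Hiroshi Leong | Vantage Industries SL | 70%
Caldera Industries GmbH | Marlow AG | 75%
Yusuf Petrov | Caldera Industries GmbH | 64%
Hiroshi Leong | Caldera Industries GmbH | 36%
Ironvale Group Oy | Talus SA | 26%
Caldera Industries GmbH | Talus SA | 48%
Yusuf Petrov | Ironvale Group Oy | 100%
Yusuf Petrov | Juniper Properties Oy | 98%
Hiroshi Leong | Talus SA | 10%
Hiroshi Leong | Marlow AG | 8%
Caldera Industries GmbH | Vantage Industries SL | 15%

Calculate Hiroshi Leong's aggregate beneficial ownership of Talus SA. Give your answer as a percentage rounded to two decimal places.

Hiroshi reaches Talus along 2 paths.
Direct stake: 10% = 10%.
Via Caldera: 36% × 48% = 17.28%.
Total: 10% + 17.28% = 27.28%.

27.28%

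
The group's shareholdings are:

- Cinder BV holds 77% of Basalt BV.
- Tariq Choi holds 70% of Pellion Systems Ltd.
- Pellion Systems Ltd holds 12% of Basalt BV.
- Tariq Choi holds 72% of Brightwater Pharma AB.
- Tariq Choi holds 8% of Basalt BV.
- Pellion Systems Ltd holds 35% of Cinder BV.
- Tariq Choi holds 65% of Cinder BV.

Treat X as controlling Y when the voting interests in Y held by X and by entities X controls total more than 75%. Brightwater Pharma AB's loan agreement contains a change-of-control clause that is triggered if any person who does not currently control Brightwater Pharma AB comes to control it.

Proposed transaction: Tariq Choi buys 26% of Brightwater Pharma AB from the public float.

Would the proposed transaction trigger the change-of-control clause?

The purchase changes only Tariq's holdings, so Tariq is the only person who could newly come to control Brightwater.
Tariq's largest direct stake is 72% in Brightwater, which does not meet the threshold, so Tariq controls no company.
In Brightwater, Tariq's side holds only 72%, not > 75%.
So before the transaction, Tariq does not control Brightwater.
After the purchase, Tariq's direct stake in Brightwater rises to 72% + 26% = 98%.
Tariq holds 98% of Brightwater, so Tariq controls Brightwater.
Tariq did not control Brightwater before and does after, so the clause is triggered.

Yes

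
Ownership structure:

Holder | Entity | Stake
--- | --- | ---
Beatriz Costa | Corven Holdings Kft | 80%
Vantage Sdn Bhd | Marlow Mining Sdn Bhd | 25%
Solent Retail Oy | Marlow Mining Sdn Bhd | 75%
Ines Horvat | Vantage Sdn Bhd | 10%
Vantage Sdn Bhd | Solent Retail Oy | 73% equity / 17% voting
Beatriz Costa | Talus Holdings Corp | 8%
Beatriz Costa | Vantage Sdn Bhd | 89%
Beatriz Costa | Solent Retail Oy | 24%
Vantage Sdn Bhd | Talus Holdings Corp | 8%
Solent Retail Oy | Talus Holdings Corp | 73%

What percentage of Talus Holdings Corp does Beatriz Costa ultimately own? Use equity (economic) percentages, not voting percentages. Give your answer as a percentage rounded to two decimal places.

Beatriz reaches Talus along 4 paths.
Via Vantage: 89% × 8% = 7.12%.
Via Solent: 24% × 73% = 17.52%.
Via Vantage → Solent: 89% × 73% × 73% = 47.4281%.
Direct stake: 8% = 8%.
Total: 7.12% + 17.52% + 47.4281% + 8% = 80.0681%.
Rounded: 80.07%.

80.07%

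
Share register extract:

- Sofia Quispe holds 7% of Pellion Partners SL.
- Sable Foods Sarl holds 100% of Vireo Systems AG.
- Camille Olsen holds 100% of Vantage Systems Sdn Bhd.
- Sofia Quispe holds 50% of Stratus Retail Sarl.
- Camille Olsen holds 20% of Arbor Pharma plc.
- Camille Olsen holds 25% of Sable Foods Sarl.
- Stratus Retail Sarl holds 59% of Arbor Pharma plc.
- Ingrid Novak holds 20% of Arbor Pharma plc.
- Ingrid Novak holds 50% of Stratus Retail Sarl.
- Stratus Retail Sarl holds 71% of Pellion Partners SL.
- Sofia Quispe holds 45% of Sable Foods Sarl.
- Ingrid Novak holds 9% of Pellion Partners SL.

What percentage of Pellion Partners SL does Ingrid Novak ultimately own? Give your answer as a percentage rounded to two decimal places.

44.50%

Ingrid reaches Pellion along 2 paths.
Direct stake: 9% = 9%.
Via Stratus: 50% × 71% = 35.5%.
Total: 9% + 35.5% = 44.5%.
Rounded: 44.50%.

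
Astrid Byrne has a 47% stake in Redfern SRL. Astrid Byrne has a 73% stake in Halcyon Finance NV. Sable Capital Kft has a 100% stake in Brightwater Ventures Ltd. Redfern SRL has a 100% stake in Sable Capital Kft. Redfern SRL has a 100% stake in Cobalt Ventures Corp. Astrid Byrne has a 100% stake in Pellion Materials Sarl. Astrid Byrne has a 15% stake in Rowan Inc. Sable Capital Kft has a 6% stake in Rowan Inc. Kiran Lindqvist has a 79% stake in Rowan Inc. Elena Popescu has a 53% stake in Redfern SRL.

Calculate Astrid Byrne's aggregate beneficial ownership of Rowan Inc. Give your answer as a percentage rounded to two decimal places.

17.82%

Astrid reaches Rowan along 2 paths.
Direct stake: 15% = 15%.
Via Redfern → Sable: 47% × 100% × 6% = 2.82%.
Total: 15% + 2.82% = 17.82%.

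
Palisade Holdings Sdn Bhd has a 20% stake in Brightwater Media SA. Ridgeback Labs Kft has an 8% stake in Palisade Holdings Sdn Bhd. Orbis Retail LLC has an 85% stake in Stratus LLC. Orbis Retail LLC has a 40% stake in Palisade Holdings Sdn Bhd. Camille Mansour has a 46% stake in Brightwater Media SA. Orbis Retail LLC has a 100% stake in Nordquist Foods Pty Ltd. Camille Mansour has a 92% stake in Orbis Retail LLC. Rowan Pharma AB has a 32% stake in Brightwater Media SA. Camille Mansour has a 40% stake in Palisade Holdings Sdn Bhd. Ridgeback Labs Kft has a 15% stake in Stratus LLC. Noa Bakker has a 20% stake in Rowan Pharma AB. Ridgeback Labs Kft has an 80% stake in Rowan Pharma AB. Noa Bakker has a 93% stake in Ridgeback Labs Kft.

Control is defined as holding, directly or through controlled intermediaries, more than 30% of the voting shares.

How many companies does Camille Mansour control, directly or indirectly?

Camille holds 92% of Orbis, so Camille controls Orbis.
Orbis and Camille together hold 40% + 40% = 80% of Palisade, so Camille controls Palisade.
Orbis holds 100% of Nordquist, so Camille controls Nordquist.
Orbis holds 85% of Stratus, so Camille controls Stratus.
Camille and Palisade together hold 46% + 20% = 66% of Brightwater, so Camille controls Brightwater.
No other company's threshold is met.
Camille controls 5 companies.

5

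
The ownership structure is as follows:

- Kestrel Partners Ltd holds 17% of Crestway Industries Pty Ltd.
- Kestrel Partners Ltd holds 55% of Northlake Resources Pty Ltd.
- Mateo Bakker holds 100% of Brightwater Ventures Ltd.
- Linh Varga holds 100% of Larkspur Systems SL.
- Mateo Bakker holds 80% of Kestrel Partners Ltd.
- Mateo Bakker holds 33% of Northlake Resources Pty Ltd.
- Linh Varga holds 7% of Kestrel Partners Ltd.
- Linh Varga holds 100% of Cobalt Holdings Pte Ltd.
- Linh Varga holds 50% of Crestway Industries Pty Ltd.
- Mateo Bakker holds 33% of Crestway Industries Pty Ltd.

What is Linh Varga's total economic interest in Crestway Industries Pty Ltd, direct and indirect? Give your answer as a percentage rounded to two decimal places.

51.19%

Linh reaches Crestway along 2 paths.
Via Kestrel: 7% × 17% = 1.19%.
Direct stake: 50% = 50%.
Total: 1.19% + 50% = 51.19%.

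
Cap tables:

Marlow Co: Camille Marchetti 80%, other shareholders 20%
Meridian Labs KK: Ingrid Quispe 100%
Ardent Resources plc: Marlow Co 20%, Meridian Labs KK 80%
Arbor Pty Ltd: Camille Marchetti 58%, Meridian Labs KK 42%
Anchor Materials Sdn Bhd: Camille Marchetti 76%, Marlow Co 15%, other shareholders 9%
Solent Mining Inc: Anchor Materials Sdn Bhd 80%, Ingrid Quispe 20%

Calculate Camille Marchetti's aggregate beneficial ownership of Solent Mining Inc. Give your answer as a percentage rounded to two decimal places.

70.40%

Camille reaches Solent along 2 paths.
Via Anchor: 76% × 80% = 60.8%.
Via Marlow → Anchor: 80% × 15% × 80% = 9.6%.
Total: 60.8% + 9.6% = 70.4%.
Rounded: 70.40%.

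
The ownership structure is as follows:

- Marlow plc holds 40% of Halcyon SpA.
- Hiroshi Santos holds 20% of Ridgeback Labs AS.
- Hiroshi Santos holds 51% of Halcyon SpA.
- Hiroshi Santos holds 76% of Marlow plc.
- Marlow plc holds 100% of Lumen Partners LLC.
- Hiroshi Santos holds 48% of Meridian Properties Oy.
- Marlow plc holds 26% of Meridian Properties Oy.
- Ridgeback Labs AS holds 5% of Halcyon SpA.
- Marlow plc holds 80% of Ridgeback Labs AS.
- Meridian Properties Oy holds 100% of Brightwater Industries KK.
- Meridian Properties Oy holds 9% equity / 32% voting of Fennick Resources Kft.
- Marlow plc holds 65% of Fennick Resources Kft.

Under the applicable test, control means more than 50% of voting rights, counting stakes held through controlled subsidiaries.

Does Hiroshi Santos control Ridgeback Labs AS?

Hiroshi holds 76% of Marlow, so Hiroshi controls Marlow.
Hiroshi and Marlow together hold 20% + 80% = 100% of Ridgeback, so Hiroshi controls Ridgeback.

Yes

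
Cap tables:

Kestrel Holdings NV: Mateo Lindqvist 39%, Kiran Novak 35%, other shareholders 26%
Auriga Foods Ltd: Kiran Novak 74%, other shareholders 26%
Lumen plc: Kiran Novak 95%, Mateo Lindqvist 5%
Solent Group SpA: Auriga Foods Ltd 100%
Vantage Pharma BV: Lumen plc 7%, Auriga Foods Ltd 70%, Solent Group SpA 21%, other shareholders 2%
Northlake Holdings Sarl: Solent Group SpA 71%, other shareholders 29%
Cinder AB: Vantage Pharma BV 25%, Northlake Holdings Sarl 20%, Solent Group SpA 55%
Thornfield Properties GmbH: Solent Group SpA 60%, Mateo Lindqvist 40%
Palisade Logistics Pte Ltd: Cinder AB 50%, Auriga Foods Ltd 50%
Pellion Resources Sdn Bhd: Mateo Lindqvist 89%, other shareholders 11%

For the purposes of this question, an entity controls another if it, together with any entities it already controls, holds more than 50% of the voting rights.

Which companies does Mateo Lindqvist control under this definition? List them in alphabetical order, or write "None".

Pellion Resources Sdn Bhd

Mateo holds 89% of Pellion, so Mateo controls Pellion.
No other company's threshold is met.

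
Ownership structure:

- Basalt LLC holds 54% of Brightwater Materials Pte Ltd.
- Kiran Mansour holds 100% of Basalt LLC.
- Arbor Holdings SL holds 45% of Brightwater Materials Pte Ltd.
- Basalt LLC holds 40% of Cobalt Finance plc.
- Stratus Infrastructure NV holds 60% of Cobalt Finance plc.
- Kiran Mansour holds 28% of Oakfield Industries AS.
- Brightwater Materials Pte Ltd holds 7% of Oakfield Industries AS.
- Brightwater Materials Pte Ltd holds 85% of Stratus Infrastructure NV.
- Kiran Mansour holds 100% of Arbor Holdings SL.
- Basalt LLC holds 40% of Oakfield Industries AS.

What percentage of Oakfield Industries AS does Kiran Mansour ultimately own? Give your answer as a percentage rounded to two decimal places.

Kiran reaches Oakfield along 4 paths.
Via Arbor → Brightwater: 100% × 45% × 7% = 3.15%.
Via Basalt → Brightwater: 100% × 54% × 7% = 3.78%.
Via Basalt: 100% × 40% = 40%.
Direct stake: 28% = 28%.
Total: 3.15% + 3.78% + 40% + 28% = 74.93%.

74.93%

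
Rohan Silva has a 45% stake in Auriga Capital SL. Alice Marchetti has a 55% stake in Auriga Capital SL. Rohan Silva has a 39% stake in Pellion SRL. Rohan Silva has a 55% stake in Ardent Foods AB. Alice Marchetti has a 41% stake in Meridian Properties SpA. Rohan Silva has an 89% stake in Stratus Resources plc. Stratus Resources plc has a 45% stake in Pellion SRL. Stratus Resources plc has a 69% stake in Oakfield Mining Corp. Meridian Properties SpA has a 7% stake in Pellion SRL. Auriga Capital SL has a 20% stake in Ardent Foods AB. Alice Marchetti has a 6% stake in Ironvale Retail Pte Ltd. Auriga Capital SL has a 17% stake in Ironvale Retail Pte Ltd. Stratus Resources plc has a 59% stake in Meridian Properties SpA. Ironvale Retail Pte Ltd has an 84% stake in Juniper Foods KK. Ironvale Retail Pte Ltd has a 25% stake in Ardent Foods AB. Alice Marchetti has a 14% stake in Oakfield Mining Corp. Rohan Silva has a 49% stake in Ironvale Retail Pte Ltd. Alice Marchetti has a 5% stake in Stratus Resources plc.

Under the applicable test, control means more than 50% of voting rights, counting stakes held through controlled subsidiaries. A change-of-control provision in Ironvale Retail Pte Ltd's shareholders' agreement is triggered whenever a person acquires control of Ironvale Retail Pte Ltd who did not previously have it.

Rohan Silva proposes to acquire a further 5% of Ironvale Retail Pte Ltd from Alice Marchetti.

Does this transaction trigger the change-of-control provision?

Yes

The purchase adds only to Rohan's holdings (Alice's stake shrinks), so Rohan is the only person who could newly come to control Ironvale.
Rohan holds 89% of Stratus, so Rohan controls Stratus.
Stratus holds 59% of Meridian, so Rohan controls Meridian.
Rohan and Stratus and Meridian together hold 39% + 45% + 7% = 91% of Pellion, so Rohan controls Pellion.
Rohan holds 55% of Ardent, so Rohan controls Ardent.
Stratus holds 69% of Oakfield, so Rohan controls Oakfield.
In Ironvale, Rohan's side holds only 49%, not > 50%.
So before the transaction, Rohan does not control Ironvale.
After the purchase, Rohan's direct stake in Ironvale rises to 49% + 5% = 54%, and Alice's stake falls to 1%.
Rohan holds 54% of Ironvale, so Rohan controls Ironvale.
Rohan did not control Ironvale before and does after, so the clause is triggered.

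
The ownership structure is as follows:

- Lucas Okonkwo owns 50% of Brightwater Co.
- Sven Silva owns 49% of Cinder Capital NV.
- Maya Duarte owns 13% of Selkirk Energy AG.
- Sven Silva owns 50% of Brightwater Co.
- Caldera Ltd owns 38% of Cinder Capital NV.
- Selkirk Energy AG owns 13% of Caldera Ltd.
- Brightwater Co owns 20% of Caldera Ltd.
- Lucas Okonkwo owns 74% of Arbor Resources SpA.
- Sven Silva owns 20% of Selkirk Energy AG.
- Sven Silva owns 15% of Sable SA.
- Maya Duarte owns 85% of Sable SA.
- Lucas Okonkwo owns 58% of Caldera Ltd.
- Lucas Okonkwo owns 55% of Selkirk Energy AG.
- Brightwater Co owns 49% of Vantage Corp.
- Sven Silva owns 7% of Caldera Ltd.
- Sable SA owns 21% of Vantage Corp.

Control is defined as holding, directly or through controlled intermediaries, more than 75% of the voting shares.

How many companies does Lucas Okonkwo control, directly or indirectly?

0

Lucas's largest direct stake is 74% in Arbor, which does not meet the threshold.
Lucas controls 0 companies.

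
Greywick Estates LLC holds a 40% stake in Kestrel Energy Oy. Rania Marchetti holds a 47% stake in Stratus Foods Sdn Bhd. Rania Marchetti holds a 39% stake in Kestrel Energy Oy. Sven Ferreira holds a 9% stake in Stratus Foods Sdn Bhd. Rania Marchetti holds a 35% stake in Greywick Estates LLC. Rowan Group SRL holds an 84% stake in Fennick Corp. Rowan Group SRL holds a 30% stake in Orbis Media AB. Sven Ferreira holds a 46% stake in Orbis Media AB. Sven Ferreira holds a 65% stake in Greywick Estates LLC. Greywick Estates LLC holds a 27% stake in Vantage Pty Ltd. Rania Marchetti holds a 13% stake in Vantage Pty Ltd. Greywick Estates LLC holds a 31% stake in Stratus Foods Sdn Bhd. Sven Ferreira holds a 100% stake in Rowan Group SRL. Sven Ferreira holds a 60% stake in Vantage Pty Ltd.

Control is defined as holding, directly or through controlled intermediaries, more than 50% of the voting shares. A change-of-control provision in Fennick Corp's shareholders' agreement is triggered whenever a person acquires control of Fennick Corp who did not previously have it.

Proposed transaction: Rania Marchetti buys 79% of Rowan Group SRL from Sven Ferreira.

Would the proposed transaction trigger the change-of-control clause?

The purchase adds only to Rania's holdings (Sven's stake shrinks), so Rania is the only person who could newly come to control Fennick.
Rania's largest direct stake is 47% in Stratus, which does not meet the threshold, so Rania controls no company.
Neither Rania nor any entity Rania controls holds any voting interest in Fennick.
So before the transaction, Rania does not control Fennick.
After the purchase, Rania holds 79% of Rowan directly, and Sven's stake falls to 21%.
Rania holds 79% of Rowan, so Rania controls Rowan.
Rowan holds 84% of Fennick, so Rania controls Fennick.
Rania did not control Fennick before and does after, so the clause is triggered.

Yes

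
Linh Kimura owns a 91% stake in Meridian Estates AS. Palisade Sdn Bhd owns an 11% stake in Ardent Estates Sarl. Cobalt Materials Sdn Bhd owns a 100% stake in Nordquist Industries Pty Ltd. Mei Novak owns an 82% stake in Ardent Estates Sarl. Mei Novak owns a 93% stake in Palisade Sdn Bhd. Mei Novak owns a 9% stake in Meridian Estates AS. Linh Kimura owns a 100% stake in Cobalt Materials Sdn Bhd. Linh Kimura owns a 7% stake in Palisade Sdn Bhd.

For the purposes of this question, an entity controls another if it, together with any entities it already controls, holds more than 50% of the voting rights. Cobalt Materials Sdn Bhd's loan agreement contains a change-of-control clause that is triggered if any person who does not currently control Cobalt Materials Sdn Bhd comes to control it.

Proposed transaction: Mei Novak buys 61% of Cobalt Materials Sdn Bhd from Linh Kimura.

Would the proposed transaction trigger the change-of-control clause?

Yes

The purchase adds only to Mei's holdings (Linh's stake shrinks), so Mei is the only person who could newly come to control Cobalt.
Mei holds 93% of Palisade, so Mei controls Palisade.
Mei and Palisade together hold 82% + 11% = 93% of Ardent, so Mei controls Ardent.
Neither Mei nor any entity Mei controls holds any voting interest in Cobalt.
So before the transaction, Mei does not control Cobalt.
After the purchase, Mei holds 61% of Cobalt directly, and Linh's stake falls to 39%.
Mei holds 61% of Cobalt, so Mei controls Cobalt.
Mei did not control Cobalt before and does after, so the clause is triggered.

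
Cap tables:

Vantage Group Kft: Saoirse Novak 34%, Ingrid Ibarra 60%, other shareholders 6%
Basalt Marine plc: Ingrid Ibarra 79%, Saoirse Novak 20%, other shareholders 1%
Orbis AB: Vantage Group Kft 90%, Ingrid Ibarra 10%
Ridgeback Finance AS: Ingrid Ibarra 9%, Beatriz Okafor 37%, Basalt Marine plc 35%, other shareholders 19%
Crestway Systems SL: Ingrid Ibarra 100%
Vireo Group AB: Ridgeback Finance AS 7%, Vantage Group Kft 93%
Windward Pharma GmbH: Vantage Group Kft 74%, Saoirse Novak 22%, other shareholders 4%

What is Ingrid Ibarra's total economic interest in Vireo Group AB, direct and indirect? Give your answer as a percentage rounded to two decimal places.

58.37%

Ingrid reaches Vireo along 3 paths.
Via Ridgeback: 9% × 7% = 0.63%.
Via Basalt → Ridgeback: 79% × 35% × 7% = 1.9355%.
Via Vantage: 60% × 93% = 55.8%.
Total: 0.63% + 1.9355% + 55.8% = 58.3655%.
Rounded: 58.37%.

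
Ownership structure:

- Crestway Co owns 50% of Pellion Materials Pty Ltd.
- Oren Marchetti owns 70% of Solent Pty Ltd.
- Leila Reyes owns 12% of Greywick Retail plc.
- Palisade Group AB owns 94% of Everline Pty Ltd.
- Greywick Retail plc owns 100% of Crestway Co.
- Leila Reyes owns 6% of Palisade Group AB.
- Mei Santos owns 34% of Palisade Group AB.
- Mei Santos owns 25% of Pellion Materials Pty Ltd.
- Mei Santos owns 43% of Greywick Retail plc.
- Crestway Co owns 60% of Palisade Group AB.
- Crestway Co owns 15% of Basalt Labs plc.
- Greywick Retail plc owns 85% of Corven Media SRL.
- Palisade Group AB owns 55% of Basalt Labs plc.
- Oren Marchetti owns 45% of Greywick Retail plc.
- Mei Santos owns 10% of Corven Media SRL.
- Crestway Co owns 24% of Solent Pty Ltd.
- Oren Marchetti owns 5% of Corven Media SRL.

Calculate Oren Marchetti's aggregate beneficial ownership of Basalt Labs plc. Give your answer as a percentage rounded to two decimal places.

21.60%

Oren reaches Basalt along 2 paths.
Via Greywick → Crestway: 45% × 100% × 15% = 6.75%.
Via Greywick → Crestway → Palisade: 45% × 100% × 60% × 55% = 14.85%.
Total: 6.75% + 14.85% = 21.6%.
Rounded: 21.60%.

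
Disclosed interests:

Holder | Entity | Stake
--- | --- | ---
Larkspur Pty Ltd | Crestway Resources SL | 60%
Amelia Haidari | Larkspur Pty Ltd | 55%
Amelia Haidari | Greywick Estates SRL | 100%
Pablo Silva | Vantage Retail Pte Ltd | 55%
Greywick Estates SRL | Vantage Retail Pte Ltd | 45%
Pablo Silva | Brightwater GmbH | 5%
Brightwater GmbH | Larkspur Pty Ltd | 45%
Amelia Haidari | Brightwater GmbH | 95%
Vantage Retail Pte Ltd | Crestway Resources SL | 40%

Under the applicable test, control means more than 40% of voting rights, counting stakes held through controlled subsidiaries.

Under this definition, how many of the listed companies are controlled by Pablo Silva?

Pablo holds 55% of Vantage, so Pablo controls Vantage.
No other company's threshold is met.
Pablo controls 1 company.

1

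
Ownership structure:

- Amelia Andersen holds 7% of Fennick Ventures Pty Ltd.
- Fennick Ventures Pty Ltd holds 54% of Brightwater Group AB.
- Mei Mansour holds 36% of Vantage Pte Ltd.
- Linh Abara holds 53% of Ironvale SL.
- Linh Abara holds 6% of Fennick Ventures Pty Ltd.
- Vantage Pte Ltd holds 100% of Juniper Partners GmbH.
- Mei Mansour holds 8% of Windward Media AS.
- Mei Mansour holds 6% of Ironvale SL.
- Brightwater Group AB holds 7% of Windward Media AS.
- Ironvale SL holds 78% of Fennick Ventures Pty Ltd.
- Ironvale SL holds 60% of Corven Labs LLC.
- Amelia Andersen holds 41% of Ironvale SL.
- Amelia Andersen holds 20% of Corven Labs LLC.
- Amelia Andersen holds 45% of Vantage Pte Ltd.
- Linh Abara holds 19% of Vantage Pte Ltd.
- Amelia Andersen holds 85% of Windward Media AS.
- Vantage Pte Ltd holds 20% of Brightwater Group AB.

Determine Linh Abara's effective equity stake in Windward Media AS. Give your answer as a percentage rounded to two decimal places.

Linh reaches Windward along 3 paths.
Via Fennick → Brightwater: 6% × 54% × 7% = 0.2268%.
Via Ironvale → Fennick → Brightwater: 53% × 78% × 54% × 7% = 1.562652%.
Via Vantage → Brightwater: 19% × 20% × 7% = 0.266%.
Total: 0.2268% + 1.562652% + 0.266% = 2.055452%.
Rounded: 2.06%.

2.06%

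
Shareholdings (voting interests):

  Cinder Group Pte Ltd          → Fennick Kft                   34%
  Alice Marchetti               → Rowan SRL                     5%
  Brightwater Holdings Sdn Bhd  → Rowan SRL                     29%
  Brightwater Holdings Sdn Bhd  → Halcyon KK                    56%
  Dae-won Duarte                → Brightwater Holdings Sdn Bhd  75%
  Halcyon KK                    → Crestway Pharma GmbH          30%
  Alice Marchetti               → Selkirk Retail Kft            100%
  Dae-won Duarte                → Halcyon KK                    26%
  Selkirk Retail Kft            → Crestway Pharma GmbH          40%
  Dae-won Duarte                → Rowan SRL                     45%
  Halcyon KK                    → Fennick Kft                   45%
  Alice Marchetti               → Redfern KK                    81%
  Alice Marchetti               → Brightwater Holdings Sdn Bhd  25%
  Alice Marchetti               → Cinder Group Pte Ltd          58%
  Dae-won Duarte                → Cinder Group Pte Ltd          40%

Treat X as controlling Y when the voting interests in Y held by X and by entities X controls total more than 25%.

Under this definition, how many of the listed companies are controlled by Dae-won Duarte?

Dae-won holds 75% of Brightwater, so Dae-won controls Brightwater.
Dae-won holds 40% of Cinder, so Dae-won controls Cinder.
Dae-won and Brightwater together hold 45% + 29% = 74% of Rowan, so Dae-won controls Rowan.
Brightwater and Dae-won together hold 56% + 26% = 82% of Halcyon, so Dae-won controls Halcyon.
Halcyon holds 30% of Crestway, so Dae-won controls Crestway.
Halcyon and Cinder together hold 45% + 34% = 79% of Fennick, so Dae-won controls Fennick.
No other company's threshold is met.
Dae-won controls 6 companies.

6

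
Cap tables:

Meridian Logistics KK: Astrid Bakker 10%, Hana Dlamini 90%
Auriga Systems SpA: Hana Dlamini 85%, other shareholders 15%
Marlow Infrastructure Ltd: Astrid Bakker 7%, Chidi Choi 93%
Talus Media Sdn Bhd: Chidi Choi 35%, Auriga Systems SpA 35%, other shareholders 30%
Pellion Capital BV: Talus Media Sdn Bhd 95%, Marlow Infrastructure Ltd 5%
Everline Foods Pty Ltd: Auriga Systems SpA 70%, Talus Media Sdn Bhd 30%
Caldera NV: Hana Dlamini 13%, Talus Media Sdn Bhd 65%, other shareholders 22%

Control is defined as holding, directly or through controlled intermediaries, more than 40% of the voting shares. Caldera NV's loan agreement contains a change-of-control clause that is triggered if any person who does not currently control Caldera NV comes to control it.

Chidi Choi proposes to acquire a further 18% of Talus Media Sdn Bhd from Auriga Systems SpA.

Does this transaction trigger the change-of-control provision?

Yes

The purchase adds only to Chidi's holdings (Auriga's stake shrinks), so Chidi is the only person who could newly come to control Caldera.
Chidi holds 93% of Marlow, so Chidi controls Marlow.
Neither Chidi nor any entity Chidi controls holds any voting interest in Caldera.
So before the transaction, Chidi does not control Caldera.
After the purchase, Chidi's direct stake in Talus rises to 35% + 18% = 53%, and Auriga's stake falls to 17%.
Chidi holds 53% of Talus, so Chidi controls Talus.
Talus holds 65% of Caldera, so Chidi controls Caldera.
Chidi did not control Caldera before and does after, so the clause is triggered.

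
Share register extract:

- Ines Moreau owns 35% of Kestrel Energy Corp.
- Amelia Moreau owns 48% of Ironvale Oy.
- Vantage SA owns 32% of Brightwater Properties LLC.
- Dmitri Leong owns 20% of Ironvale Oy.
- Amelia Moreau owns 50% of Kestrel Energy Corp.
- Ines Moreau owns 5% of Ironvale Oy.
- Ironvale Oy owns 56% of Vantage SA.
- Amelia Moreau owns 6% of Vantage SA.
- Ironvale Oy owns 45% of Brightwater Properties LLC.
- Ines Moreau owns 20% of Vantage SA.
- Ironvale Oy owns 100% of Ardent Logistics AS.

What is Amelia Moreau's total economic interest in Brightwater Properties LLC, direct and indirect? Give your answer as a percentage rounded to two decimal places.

32.12%

Amelia reaches Brightwater along 3 paths.
Via Ironvale → Vantage: 48% × 56% × 32% = 8.6016%.
Via Vantage: 6% × 32% = 1.92%.
Via Ironvale: 48% × 45% = 21.6%.
Total: 8.6016% + 1.92% + 21.6% = 32.1216%.
Rounded: 32.12%.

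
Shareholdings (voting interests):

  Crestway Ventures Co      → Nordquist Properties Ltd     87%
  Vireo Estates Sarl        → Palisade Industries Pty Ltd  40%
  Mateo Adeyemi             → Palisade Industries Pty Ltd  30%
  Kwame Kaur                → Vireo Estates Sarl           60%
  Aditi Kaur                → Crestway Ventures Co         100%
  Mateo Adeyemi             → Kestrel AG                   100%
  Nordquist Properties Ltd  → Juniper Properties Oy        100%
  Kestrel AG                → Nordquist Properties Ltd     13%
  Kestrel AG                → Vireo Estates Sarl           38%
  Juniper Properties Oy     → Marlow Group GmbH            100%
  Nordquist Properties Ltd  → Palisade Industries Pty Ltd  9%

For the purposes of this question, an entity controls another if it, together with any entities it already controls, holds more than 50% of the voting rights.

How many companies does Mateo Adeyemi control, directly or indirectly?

Mateo holds 100% of Kestrel, so Mateo controls Kestrel.
No other company's threshold is met.
Mateo controls 1 company.

1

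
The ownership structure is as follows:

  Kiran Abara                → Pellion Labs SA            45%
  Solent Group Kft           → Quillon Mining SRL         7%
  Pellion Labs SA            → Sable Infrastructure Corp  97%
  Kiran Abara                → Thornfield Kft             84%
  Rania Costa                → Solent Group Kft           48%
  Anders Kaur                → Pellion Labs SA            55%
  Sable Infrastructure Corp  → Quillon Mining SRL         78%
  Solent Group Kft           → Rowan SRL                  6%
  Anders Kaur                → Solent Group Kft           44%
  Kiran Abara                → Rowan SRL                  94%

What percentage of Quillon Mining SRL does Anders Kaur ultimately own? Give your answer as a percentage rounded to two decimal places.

Anders reaches Quillon along 2 paths.
Via Pellion → Sable: 55% × 97% × 78% = 41.613%.
Via Solent: 44% × 7% = 3.08%.
Total: 41.613% + 3.08% = 44.693%.
Rounded: 44.69%.

44.69%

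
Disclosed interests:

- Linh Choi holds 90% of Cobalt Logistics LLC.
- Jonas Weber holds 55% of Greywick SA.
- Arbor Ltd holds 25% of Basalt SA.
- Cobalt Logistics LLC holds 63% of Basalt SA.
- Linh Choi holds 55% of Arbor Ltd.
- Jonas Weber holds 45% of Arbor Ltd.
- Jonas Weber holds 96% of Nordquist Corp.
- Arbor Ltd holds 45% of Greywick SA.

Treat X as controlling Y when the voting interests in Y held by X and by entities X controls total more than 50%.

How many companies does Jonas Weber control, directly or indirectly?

2

Jonas holds 55% of Greywick, so Jonas controls Greywick.
Jonas holds 96% of Nordquist, so Jonas controls Nordquist.
No other company's threshold is met.
Jonas controls 2 companies.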